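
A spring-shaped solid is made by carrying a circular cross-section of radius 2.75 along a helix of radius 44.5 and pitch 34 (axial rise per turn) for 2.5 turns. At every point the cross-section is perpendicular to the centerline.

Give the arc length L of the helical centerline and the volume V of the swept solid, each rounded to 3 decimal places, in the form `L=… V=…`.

2πR = 2π·44.5 = 279.601746
per-turn = √(279.601746² + 34²) = √(78177.1365 + 1156) = √79333.1365 = 281.661386
L = 2.5 × 281.661386 = 704.153465
V = π·2.75² × L = 23.758294 × 704.153465 = 16729.485365

L=704.153 V=16729.485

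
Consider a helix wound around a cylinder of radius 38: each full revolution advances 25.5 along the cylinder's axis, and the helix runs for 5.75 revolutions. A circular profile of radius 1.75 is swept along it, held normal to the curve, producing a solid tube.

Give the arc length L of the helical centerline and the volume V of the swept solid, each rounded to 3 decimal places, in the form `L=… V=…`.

L=1380.684 V=13283.734

2πR = 2π·38 = 238.761042
per-turn = √(238.761042² + 25.5²) = √(57006.8350 + 650.25) = √57657.0850 = 240.118898
L = 5.75 × 240.118898 = 1380.683662
V = π·1.75² × L = 9.621128 × 1380.683662 = 13283.733548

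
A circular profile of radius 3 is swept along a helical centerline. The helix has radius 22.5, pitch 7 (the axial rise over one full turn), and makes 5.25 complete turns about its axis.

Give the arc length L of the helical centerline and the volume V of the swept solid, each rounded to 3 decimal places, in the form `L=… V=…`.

L=743.111 V=21010.956

2πR = 2π·22.5 = 141.371669
per-turn = √(141.371669² + 7²) = √(19985.9489 + 49) = √20034.9489 = 141.544865
L = 5.25 × 141.544865 = 743.110543
V = π·3² × L = 28.274334 × 743.110543 = 21010.955609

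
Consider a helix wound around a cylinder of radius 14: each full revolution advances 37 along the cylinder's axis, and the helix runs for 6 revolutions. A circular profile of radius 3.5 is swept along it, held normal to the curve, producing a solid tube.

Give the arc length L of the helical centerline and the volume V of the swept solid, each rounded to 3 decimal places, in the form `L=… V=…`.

2πR = 2π·14 = 87.964594
per-turn = √(87.964594² + 37²) = √(7737.7699 + 1369) = √9106.7699 = 95.429397
L = 6 × 95.429397 = 572.576383
V = π·3.5² × L = 38.484510 × 572.576383 = 22035.321549

L=572.576 V=22035.322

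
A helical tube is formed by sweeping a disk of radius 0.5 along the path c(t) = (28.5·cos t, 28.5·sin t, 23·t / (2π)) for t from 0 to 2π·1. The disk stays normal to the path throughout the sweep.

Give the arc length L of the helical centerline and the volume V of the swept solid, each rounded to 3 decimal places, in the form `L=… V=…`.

L=180.542 V=141.797

2πR = 2π·28.5 = 179.070781
per-turn = √(179.070781² + 23²) = √(32066.3447 + 529) = √32595.3447 = 180.541809
L = 1 × 180.541809 = 180.541809
V = π·0.5² × L = 0.785398 × 180.541809 = 141.797205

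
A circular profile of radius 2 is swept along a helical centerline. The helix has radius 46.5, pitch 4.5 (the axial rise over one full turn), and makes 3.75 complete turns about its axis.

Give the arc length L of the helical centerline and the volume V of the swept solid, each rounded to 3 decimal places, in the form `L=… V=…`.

L=1095.760 V=13769.731

2πR = 2π·46.5 = 292.168117
per-turn = √(292.168117² + 4.5²) = √(85362.2085 + 20.25) = √85382.4585 = 292.202769
L = 3.75 × 292.202769 = 1095.760385
V = π·2² × L = 12.566371 × 1095.760385 = 13769.731107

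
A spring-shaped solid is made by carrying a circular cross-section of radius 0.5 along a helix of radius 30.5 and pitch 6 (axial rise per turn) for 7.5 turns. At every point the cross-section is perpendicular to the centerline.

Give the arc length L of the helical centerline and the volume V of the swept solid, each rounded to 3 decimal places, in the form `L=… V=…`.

2πR = 2π·30.5 = 191.637152
per-turn = √(191.637152² + 6²) = √(36724.7980 + 36) = √36760.7980 = 191.731056
L = 7.5 × 191.731056 = 1437.982923
V = π·0.5² × L = 0.785398 × 1437.982923 = 1129.389147

L=1437.983 V=1129.389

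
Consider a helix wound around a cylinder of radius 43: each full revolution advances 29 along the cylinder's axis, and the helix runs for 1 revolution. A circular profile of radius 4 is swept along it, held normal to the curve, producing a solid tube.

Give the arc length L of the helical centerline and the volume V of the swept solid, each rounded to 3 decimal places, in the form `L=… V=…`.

2πR = 2π·43 = 270.176968
per-turn = √(270.176968² + 29²) = √(72995.5942 + 841) = √73836.5942 = 271.728898
L = 1 × 271.728898 = 271.728898
V = π·4² × L = 50.265482 × 271.728898 = 13658.584169

L=271.729 V=13658.584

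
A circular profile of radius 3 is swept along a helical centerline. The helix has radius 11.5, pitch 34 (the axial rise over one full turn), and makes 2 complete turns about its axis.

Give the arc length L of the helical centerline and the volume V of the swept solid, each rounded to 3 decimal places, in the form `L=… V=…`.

L=159.713 V=4515.765

2πR = 2π·11.5 = 72.256631
per-turn = √(72.256631² + 34²) = √(5221.0207 + 1156) = √6377.0207 = 79.856250
L = 2 × 79.856250 = 159.712501
V = π·3² × L = 28.274334 × 159.712501 = 4515.764573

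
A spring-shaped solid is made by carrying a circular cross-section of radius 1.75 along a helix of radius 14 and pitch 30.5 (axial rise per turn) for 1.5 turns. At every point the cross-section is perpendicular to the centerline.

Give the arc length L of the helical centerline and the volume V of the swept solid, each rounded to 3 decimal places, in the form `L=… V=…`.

L=139.653 V=1343.622

2πR = 2π·14 = 87.964594
per-turn = √(87.964594² + 30.5²) = √(7737.7699 + 930.25) = √8668.0199 = 93.102201
L = 1.5 × 93.102201 = 139.653302
V = π·1.75² × L = 9.621128 × 139.653302 = 1343.622221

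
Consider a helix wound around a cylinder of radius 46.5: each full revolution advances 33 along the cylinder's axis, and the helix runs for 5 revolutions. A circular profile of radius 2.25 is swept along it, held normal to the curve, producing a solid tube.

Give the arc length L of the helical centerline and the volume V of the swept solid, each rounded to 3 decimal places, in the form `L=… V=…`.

L=1470.129 V=23381.397

2πR = 2π·46.5 = 292.168117
per-turn = √(292.168117² + 33²) = √(85362.2085 + 1089) = √86451.2085 = 294.025864
L = 5 × 294.025864 = 1470.129318
V = π·2.25² × L = 15.904313 × 1470.129318 = 23381.396543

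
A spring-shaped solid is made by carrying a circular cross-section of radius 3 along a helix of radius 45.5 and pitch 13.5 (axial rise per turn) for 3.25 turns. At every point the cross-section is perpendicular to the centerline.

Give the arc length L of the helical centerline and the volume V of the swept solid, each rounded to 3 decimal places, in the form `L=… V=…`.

L=930.161 V=26299.693

2πR = 2π·45.5 = 285.884931
per-turn = √(285.884931² + 13.5²) = √(81730.1940 + 182.25) = √81912.4440 = 286.203501
L = 3.25 × 286.203501 = 930.161379
V = π·3² × L = 28.274334 × 930.161379 = 26299.693383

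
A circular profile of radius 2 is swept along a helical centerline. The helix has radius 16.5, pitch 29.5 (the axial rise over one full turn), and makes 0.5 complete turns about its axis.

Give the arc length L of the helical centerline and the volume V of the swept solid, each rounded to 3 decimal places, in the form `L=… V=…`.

L=53.894 V=677.252

2πR = 2π·16.5 = 103.672558
per-turn = √(103.672558² + 29.5²) = √(10747.9992 + 870.25) = √11618.2492 = 107.787983
L = 0.5 × 107.787983 = 53.893991
V = π·2² × L = 12.566371 × 53.893991 = 677.251869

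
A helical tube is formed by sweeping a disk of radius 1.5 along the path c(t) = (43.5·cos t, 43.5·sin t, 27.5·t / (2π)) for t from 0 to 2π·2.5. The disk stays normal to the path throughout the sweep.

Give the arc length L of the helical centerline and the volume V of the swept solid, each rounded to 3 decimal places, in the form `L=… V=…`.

L=686.746 V=4854.324

2πR = 2π·43.5 = 273.318561
per-turn = √(273.318561² + 27.5²) = √(74703.0357 + 756.25) = √75459.2857 = 274.698536
L = 2.5 × 274.698536 = 686.746340
V = π·1.5² × L = 7.068583 × 686.746340 = 4854.323828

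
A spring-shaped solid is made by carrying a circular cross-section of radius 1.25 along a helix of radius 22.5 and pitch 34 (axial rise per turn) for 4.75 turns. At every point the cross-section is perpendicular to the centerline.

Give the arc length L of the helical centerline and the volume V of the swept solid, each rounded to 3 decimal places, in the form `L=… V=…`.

L=690.663 V=3390.284

2πR = 2π·22.5 = 141.371669
per-turn = √(141.371669² + 34²) = √(19985.9489 + 1156) = √21141.9489 = 145.402713
L = 4.75 × 145.402713 = 690.662886
V = π·1.25² × L = 4.908739 × 690.662886 = 3390.283515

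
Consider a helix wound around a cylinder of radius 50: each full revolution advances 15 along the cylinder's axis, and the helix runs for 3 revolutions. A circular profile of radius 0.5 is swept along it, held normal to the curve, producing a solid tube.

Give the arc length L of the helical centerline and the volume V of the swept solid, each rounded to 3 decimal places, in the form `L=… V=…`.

L=943.551 V=741.064

2πR = 2π·50 = 314.159265
per-turn = √(314.159265² + 15²) = √(98696.0440 + 225) = √98921.0440 = 314.517160
L = 3 × 314.517160 = 943.551480
V = π·0.5² × L = 0.785398 × 943.551480 = 741.063600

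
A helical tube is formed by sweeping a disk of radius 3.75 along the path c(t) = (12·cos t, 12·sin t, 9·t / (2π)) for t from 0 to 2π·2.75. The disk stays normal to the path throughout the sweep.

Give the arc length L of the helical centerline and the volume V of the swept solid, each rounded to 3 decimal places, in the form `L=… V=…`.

2πR = 2π·12 = 75.398224
per-turn = √(75.398224² + 9²) = √(5684.8921 + 81) = √5765.8921 = 75.933472
L = 2.75 × 75.933472 = 208.817047
V = π·3.75² × L = 44.178647 × 208.817047 = 9225.254559

L=208.817 V=9225.255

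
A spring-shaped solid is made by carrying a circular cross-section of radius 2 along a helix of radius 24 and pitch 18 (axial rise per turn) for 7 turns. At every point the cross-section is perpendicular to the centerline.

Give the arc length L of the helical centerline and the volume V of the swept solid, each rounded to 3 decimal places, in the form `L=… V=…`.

2πR = 2π·24 = 150.796447
per-turn = √(150.796447² + 18²) = √(22739.5685 + 324) = √23063.5685 = 151.866944
L = 7 × 151.866944 = 1063.068605
V = π·2² × L = 12.566371 × 1063.068605 = 13358.914076

L=1063.069 V=13358.914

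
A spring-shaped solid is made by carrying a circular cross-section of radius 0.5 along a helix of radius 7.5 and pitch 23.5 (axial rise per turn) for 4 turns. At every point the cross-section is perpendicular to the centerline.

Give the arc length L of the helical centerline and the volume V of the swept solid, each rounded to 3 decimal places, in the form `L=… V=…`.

L=210.634 V=165.431

2πR = 2π·7.5 = 47.123890
per-turn = √(47.123890² + 23.5²) = √(2220.6610 + 552.25) = √2772.9110 = 52.658437
L = 4 × 52.658437 = 210.633748
V = π·0.5² × L = 0.785398 × 210.633748 = 165.431359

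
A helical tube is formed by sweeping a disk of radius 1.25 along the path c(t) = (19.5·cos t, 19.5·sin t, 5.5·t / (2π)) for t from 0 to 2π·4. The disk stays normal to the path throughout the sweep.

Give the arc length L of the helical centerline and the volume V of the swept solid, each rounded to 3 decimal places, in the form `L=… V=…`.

2πR = 2π·19.5 = 122.522113
per-turn = √(122.522113² + 5.5²) = √(15011.6683 + 30.25) = √15041.9183 = 122.645498
L = 4 × 122.645498 = 490.581994
V = π·1.25² × L = 4.908739 × 490.581994 = 2408.138731

L=490.582 V=2408.139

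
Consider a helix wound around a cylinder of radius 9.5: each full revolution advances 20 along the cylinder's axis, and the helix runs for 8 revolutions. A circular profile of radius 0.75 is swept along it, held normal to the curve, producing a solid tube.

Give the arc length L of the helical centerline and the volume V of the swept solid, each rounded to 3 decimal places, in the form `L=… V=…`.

2πR = 2π·9.5 = 59.690260
per-turn = √(59.690260² + 20²) = √(3562.9272 + 400) = √3962.9272 = 62.951785
L = 8 × 62.951785 = 503.614277
V = π·0.75² × L = 1.767146 × 503.614277 = 889.959889

L=503.614 V=889.960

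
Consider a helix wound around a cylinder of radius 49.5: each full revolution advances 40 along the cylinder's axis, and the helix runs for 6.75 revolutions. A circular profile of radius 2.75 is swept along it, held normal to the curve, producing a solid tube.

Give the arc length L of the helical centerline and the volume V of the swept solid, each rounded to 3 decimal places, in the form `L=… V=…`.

L=2116.660 V=50288.242

2πR = 2π·49.5 = 311.017673
per-turn = √(311.017673² + 40²) = √(96731.9927 + 1600) = √98331.9927 = 313.579324
L = 6.75 × 313.579324 = 2116.660440
V = π·2.75² × L = 23.758294 × 2116.660440 = 50288.241973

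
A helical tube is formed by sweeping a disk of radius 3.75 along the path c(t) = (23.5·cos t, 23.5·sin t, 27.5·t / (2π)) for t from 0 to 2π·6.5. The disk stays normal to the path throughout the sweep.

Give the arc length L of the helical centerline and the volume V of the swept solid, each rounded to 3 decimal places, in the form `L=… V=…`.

L=976.260 V=43129.860

2πR = 2π·23.5 = 147.654855
per-turn = √(147.654855² + 27.5²) = √(21801.9561 + 756.25) = √22558.2061 = 150.193895
L = 6.5 × 150.193895 = 976.260318
V = π·3.75² × L = 44.178647 × 976.260318 = 43129.859671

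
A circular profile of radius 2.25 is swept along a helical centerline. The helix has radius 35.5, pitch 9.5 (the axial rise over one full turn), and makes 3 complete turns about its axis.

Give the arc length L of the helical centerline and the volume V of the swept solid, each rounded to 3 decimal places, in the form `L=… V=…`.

2πR = 2π·35.5 = 223.053078
per-turn = √(223.053078² + 9.5²) = √(49752.6758 + 90.25) = √49842.9258 = 223.255293
L = 3 × 223.255293 = 669.765879
V = π·2.25² × L = 15.904313 × 669.765879 = 10652.166041

L=669.766 V=10652.166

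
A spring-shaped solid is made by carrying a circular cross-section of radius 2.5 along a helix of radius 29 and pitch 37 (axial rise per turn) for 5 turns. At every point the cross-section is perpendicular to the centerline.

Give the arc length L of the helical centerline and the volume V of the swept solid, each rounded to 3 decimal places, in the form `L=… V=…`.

2πR = 2π·29 = 182.212374
per-turn = √(182.212374² + 37²) = √(33201.3492 + 1369) = √34570.3492 = 185.931033
L = 5 × 185.931033 = 929.655167
V = π·2.5² × L = 19.634954 × 929.655167 = 18253.736525

L=929.655 V=18253.737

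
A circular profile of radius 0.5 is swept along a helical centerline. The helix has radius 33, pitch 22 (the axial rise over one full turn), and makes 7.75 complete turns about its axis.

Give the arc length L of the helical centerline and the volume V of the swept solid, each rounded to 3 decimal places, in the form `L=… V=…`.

L=1615.945 V=1269.160

2πR = 2π·33 = 207.345115
per-turn = √(207.345115² + 22²) = √(42991.9968 + 484) = √43475.9968 = 208.508985
L = 7.75 × 208.508985 = 1615.944633
V = π·0.5² × L = 0.785398 × 1615.944633 = 1269.159947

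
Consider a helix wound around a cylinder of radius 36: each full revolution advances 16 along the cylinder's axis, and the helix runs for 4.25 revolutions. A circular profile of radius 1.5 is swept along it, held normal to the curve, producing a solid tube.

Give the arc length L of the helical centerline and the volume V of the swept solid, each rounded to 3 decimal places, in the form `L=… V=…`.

L=963.729 V=6812.201

2πR = 2π·36 = 226.194671
per-turn = √(226.194671² + 16²) = √(51164.0292 + 256) = √51420.0292 = 226.759849
L = 4.25 × 226.759849 = 963.729359
V = π·1.5² × L = 7.068583 × 963.729359 = 6812.201418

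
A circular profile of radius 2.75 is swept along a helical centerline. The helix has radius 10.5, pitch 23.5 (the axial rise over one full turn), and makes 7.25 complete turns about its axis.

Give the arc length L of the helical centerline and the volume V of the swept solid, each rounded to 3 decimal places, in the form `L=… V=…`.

2πR = 2π·10.5 = 65.973446
per-turn = √(65.973446² + 23.5²) = √(4352.4955 + 552.25) = √4904.7455 = 70.033889
L = 7.25 × 70.033889 = 507.745692
V = π·2.75² × L = 23.758294 × 507.745692 = 12063.171647

L=507.746 V=12063.172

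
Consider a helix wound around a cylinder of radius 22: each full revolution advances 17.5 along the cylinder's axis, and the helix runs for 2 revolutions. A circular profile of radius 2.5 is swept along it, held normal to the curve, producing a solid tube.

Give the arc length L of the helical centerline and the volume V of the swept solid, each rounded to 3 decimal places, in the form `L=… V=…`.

2πR = 2π·22 = 138.230077
per-turn = √(138.230077² + 17.5²) = √(19107.5541 + 306.25) = √19413.8041 = 139.333428
L = 2 × 139.333428 = 278.666856
V = π·2.5² × L = 19.634954 × 278.666856 = 5471.610917

L=278.667 V=5471.611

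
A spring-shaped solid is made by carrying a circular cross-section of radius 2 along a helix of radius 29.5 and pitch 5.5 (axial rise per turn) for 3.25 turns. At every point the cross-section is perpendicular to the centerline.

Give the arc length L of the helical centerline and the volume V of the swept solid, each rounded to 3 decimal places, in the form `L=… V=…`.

L=602.666 V=7573.318

2πR = 2π·29.5 = 185.353967
per-turn = √(185.353967² + 5.5²) = √(34356.0929 + 30.25) = √34386.3429 = 185.435549
L = 3.25 × 185.435549 = 602.665535
V = π·2² × L = 12.566371 × 602.665535 = 7573.318469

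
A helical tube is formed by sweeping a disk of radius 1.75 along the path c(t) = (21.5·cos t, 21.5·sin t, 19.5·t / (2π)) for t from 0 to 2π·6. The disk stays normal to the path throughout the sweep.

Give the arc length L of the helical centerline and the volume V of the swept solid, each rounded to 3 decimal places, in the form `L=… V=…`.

2πR = 2π·21.5 = 135.088484
per-turn = √(135.088484² + 19.5²) = √(18248.8985 + 380.25) = √18629.1485 = 136.488639
L = 6 × 136.488639 = 818.931833
V = π·1.75² × L = 9.621128 × 818.931833 = 7879.047582

L=818.932 V=7879.048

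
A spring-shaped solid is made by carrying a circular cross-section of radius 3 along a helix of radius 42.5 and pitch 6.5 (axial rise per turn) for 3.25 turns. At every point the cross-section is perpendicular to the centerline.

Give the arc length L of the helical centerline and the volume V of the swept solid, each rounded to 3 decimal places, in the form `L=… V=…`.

2πR = 2π·42.5 = 267.035376
per-turn = √(267.035376² + 6.5²) = √(71307.8918 + 42.25) = √71350.1418 = 267.114473
L = 3.25 × 267.114473 = 868.122038
V = π·3² × L = 28.274334 × 868.122038 = 24545.572351

L=868.122 V=24545.572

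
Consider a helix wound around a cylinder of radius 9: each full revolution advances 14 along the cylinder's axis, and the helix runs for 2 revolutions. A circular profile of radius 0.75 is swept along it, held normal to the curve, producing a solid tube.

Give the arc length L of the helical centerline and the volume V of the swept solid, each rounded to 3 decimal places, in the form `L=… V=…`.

2πR = 2π·9 = 56.548668
per-turn = √(56.548668² + 14²) = √(3197.7518 + 196) = √3393.7518 = 58.255917
L = 2 × 58.255917 = 116.511833
V = π·0.75² × L = 1.767146 × 116.511833 = 205.893405

L=116.512 V=205.893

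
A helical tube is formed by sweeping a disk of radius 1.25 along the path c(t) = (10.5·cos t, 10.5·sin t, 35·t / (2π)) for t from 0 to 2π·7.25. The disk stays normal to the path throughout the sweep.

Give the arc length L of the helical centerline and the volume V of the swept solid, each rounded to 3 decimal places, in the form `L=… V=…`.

2πR = 2π·10.5 = 65.973446
per-turn = √(65.973446² + 35²) = √(4352.4955 + 1225) = √5577.4955 = 74.682632
L = 7.25 × 74.682632 = 541.449083
V = π·1.25² × L = 4.908739 × 541.449083 = 2657.831970

L=541.449 V=2657.832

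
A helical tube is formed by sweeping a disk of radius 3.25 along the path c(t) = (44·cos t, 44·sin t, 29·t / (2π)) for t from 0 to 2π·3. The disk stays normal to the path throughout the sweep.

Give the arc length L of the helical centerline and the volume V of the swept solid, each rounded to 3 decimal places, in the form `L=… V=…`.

L=833.931 V=27672.393

2πR = 2π·44 = 276.460154
per-turn = √(276.460154² + 29²) = √(76430.2165 + 841) = √77271.2165 = 277.977007
L = 3 × 277.977007 = 833.931021
V = π·3.25² × L = 33.183072 × 833.931021 = 27672.393460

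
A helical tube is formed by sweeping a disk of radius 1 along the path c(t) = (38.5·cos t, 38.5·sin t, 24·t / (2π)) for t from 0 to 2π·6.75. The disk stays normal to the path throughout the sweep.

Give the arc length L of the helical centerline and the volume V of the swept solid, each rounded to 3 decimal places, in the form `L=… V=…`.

L=1640.859 V=5154.912

2πR = 2π·38.5 = 241.902634
per-turn = √(241.902634² + 24²) = √(58516.8845 + 576) = √59092.8845 = 243.090281
L = 6.75 × 243.090281 = 1640.859394
V = π·1² × L = 3.141593 × 1640.859394 = 5154.911817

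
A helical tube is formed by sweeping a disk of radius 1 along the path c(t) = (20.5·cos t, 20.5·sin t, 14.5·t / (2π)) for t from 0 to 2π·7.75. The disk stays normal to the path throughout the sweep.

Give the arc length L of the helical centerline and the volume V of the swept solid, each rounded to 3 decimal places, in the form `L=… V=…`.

L=1004.546 V=3155.875

2πR = 2π·20.5 = 128.805299
per-turn = √(128.805299² + 14.5²) = √(16590.8050 + 210.25) = √16801.0550 = 129.618884
L = 7.75 × 129.618884 = 1004.546348
V = π·1² × L = 3.141593 × 1004.546348 = 3155.875428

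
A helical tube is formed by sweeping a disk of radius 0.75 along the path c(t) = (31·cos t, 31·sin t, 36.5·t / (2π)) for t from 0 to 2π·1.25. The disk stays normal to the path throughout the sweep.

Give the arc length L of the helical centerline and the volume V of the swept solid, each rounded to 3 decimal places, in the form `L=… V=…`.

L=247.711 V=437.742

2πR = 2π·31 = 194.778745
per-turn = √(194.778745² + 36.5²) = √(37938.7593 + 1332.25) = √39271.0093 = 198.169143
L = 1.25 × 198.169143 = 247.711429
V = π·0.75² × L = 1.767146 × 247.711429 = 437.742228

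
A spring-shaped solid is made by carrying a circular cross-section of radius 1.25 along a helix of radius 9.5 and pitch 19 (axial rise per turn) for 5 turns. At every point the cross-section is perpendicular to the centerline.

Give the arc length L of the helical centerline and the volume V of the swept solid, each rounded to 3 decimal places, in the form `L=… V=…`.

L=313.206 V=1537.448

2πR = 2π·9.5 = 59.690260
per-turn = √(59.690260² + 19²) = √(3562.9272 + 361) = √3923.9272 = 62.641258
L = 5 × 62.641258 = 313.206289
V = π·1.25² × L = 4.908739 × 313.206289 = 1537.447778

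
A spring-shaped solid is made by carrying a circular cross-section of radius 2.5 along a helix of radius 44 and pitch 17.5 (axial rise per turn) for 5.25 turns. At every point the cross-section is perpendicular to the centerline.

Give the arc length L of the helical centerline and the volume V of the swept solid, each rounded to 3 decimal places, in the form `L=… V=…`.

L=1454.321 V=28555.521

2πR = 2π·44 = 276.460154
per-turn = √(276.460154² + 17.5²) = √(76430.2165 + 306.25) = √76736.4665 = 277.013477
L = 5.25 × 277.013477 = 1454.320755
V = π·2.5² × L = 19.634954 × 1454.320755 = 28555.521242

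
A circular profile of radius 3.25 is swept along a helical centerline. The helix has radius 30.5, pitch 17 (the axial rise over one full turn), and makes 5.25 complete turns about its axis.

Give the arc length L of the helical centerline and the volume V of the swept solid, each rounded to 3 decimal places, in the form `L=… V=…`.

2πR = 2π·30.5 = 191.637152
per-turn = √(191.637152² + 17²) = √(36724.7980 + 289) = √37013.7980 = 192.389703
L = 5.25 × 192.389703 = 1010.045943
V = π·3.25² × L = 33.183072 × 1010.045943 = 33516.427653

L=1010.046 V=33516.428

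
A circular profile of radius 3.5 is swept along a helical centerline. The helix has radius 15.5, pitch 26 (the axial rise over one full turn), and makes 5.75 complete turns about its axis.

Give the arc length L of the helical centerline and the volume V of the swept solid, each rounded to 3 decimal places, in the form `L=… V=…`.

L=579.601 V=22305.677

2πR = 2π·15.5 = 97.389372
per-turn = √(97.389372² + 26²) = √(9484.6898 + 676) = √10160.6898 = 100.800247
L = 5.75 × 100.800247 = 579.601421
V = π·3.5² × L = 38.484510 × 579.601421 = 22305.676695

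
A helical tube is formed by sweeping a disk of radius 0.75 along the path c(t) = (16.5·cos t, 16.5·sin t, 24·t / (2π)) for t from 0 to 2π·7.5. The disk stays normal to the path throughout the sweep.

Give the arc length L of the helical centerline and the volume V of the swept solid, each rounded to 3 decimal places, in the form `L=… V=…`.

2πR = 2π·16.5 = 103.672558
per-turn = √(103.672558² + 24²) = √(10747.9992 + 576) = √11323.9992 = 106.414281
L = 7.5 × 106.414281 = 798.107107
V = π·0.75² × L = 1.767146 × 798.107107 = 1410.371676

L=798.107 V=1410.372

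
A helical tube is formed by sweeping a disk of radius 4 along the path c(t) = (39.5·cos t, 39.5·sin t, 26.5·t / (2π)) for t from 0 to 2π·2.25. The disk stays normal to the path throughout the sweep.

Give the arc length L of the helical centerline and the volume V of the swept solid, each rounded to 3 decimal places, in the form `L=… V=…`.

L=561.592 V=28228.708

2πR = 2π·39.5 = 248.185820
per-turn = √(248.185820² + 26.5²) = √(61596.2011 + 702.25) = √62298.4511 = 249.596577
L = 2.25 × 249.596577 = 561.592297
V = π·4² × L = 50.265482 × 561.592297 = 28228.707774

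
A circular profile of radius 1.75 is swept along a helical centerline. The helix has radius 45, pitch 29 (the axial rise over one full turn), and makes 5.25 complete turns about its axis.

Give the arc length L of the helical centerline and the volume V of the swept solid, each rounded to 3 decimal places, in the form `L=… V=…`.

2πR = 2π·45 = 282.743339
per-turn = √(282.743339² + 29²) = √(79943.7956 + 841) = √80784.7956 = 284.226662
L = 5.25 × 284.226662 = 1492.189978
V = π·1.75² × L = 9.621128 × 1492.189978 = 14356.550034

L=1492.190 V=14356.550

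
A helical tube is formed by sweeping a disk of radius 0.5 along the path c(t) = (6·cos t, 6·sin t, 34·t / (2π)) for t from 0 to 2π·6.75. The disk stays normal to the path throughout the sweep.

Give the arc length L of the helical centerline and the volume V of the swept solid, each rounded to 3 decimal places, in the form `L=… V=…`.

L=342.673 V=269.135

2πR = 2π·6 = 37.699112
per-turn = √(37.699112² + 34²) = √(1421.2230 + 1156) = √2577.2230 = 50.766357
L = 6.75 × 50.766357 = 342.672912
V = π·0.5² × L = 0.785398 × 342.672912 = 269.134676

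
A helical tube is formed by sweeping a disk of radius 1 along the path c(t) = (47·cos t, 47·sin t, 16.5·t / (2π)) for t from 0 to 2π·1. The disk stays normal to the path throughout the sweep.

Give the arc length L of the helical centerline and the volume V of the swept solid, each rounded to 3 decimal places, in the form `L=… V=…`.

2πR = 2π·47 = 295.309709
per-turn = √(295.309709² + 16.5²) = √(87207.8245 + 272.25) = √87480.0745 = 295.770307
L = 1 × 295.770307 = 295.770307
V = π·1² × L = 3.141593 × 295.770307 = 929.189824

L=295.770 V=929.190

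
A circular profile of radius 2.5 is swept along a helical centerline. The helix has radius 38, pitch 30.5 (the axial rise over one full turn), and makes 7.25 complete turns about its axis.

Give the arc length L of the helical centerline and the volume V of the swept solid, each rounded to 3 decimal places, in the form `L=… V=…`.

2πR = 2π·38 = 238.761042
per-turn = √(238.761042² + 30.5²) = √(57006.8350 + 930.25) = √57937.0850 = 240.701236
L = 7.25 × 240.701236 = 1745.083961
V = π·2.5² × L = 19.634954 × 1745.083961 = 34264.643451

L=1745.084 V=34264.643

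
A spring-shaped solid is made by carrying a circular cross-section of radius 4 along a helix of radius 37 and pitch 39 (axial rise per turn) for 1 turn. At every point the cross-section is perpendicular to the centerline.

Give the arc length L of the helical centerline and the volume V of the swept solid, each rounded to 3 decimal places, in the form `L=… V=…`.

L=235.726 V=11848.903

2πR = 2π·37 = 232.477856
per-turn = √(232.477856² + 39²) = √(54045.9537 + 1521) = √55566.9537 = 235.726438
L = 1 × 235.726438 = 235.726438
V = π·4² × L = 50.265482 × 235.726438 = 11848.903148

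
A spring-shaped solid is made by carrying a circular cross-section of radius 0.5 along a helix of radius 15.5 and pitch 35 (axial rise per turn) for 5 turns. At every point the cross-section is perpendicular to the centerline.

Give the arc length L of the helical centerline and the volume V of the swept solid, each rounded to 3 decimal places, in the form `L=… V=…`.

2πR = 2π·15.5 = 97.389372
per-turn = √(97.389372² + 35²) = √(9484.6898 + 1225) = √10709.6898 = 103.487631
L = 5 × 103.487631 = 517.438156
V = π·0.5² × L = 0.785398 × 517.438156 = 406.394978

L=517.438 V=406.395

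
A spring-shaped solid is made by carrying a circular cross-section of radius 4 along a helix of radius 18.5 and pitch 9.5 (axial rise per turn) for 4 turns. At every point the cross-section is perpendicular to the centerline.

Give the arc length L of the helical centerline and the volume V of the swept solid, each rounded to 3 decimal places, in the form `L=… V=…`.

L=466.506 V=23449.147

2πR = 2π·18.5 = 116.238928
per-turn = √(116.238928² + 9.5²) = √(13511.4884 + 90.25) = √13601.7384 = 116.626491
L = 4 × 116.626491 = 466.505964
V = π·4² × L = 50.265482 × 466.505964 = 23449.147369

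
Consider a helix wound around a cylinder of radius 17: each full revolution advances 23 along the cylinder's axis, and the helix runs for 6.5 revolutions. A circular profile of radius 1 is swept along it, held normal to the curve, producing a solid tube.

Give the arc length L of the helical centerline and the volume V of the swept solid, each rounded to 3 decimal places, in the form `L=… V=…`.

L=710.205 V=2231.176

2πR = 2π·17 = 106.814150
per-turn = √(106.814150² + 23²) = √(11409.2627 + 529) = √11938.2627 = 109.262357
L = 6.5 × 109.262357 = 710.205321
V = π·1² × L = 3.141593 × 710.205321 = 2231.175820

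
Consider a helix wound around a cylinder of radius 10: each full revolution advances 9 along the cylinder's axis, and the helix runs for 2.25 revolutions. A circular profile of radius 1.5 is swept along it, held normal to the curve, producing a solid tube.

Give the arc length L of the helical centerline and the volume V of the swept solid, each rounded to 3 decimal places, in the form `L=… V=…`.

L=142.815 V=1009.497

2πR = 2π·10 = 62.831853
per-turn = √(62.831853² + 9²) = √(3947.8418 + 81) = √4028.8418 = 63.473158
L = 2.25 × 63.473158 = 142.814605
V = π·1.5² × L = 7.068583 × 142.814605 = 1009.496957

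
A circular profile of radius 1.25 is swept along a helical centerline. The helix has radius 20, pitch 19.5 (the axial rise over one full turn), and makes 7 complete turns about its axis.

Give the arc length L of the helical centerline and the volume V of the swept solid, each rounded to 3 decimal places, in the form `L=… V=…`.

L=890.174 V=4369.630

2πR = 2π·20 = 125.663706
per-turn = √(125.663706² + 19.5²) = √(15791.3670 + 380.25) = √16171.6170 = 127.167673
L = 7 × 127.167673 = 890.173711
V = π·1.25² × L = 4.908739 × 890.173711 = 4369.629984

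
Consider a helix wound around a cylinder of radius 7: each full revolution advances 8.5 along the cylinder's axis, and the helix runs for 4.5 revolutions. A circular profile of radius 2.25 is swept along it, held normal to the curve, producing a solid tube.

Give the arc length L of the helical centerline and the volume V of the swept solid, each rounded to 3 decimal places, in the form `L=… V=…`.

L=201.583 V=3206.032

2πR = 2π·7 = 43.982297
per-turn = √(43.982297² + 8.5²) = √(1934.4425 + 72.25) = √2006.6925 = 44.796121
L = 4.5 × 44.796121 = 201.582545
V = π·2.25² × L = 15.904313 × 201.582545 = 3206.031849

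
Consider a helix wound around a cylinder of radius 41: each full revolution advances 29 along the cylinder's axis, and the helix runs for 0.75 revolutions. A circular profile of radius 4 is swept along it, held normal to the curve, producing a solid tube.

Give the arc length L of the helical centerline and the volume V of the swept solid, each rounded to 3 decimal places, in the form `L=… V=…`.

L=194.428 V=9773.034

2πR = 2π·41 = 257.610598
per-turn = √(257.610598² + 29²) = √(66363.2200 + 841) = √67204.2200 = 259.237767
L = 0.75 × 259.237767 = 194.428325
V = π·4² × L = 50.265482 × 194.428325 = 9773.033583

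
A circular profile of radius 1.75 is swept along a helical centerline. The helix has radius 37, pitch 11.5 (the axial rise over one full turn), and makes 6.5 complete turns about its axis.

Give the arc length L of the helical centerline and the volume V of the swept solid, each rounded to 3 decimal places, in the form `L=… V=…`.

2πR = 2π·37 = 232.477856
per-turn = √(232.477856² + 11.5²) = √(54045.9537 + 132.25) = √54178.2037 = 232.762118
L = 6.5 × 232.762118 = 1512.953769
V = π·1.75² × L = 9.621128 × 1512.953769 = 14556.321113

L=1512.954 V=14556.321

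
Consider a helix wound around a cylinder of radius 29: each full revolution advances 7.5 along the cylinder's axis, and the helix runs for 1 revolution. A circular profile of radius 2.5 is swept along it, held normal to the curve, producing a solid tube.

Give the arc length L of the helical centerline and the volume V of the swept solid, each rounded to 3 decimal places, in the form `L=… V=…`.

2πR = 2π·29 = 182.212374
per-turn = √(182.212374² + 7.5²) = √(33201.3492 + 56.25) = √33257.5992 = 182.366661
L = 1 × 182.366661 = 182.366661
V = π·2.5² × L = 19.634954 × 182.366661 = 3580.761024

L=182.367 V=3580.761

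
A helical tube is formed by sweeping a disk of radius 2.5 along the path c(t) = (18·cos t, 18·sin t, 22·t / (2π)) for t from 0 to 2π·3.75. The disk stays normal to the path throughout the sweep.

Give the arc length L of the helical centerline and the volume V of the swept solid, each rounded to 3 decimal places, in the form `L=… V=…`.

L=432.065 V=8483.568

2πR = 2π·18 = 113.097336
per-turn = √(113.097336² + 22²) = √(12791.0073 + 484) = √13275.0073 = 115.217218
L = 3.75 × 115.217218 = 432.064567
V = π·2.5² × L = 19.634954 × 432.064567 = 8483.567938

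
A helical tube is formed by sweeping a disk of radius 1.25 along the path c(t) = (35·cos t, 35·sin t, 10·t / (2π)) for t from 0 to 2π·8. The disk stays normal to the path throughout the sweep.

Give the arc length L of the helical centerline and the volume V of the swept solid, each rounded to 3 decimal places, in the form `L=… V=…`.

L=1761.110 V=8644.828

2πR = 2π·35 = 219.911486
per-turn = √(219.911486² + 10²) = √(48361.0616 + 100) = √48461.0616 = 220.138733
L = 8 × 220.138733 = 1761.109860
V = π·1.25² × L = 4.908739 × 1761.109860 = 8644.827812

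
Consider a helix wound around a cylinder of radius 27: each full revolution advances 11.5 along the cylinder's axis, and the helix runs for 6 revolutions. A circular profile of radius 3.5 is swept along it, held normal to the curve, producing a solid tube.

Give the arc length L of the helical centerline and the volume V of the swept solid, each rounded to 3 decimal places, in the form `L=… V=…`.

L=1020.212 V=39262.360

2πR = 2π·27 = 169.646003
per-turn = √(169.646003² + 11.5²) = √(28779.7664 + 132.25) = √28912.0164 = 170.035339
L = 6 × 170.035339 = 1020.212033
V = π·3.5² × L = 38.484510 × 1020.212033 = 39262.360180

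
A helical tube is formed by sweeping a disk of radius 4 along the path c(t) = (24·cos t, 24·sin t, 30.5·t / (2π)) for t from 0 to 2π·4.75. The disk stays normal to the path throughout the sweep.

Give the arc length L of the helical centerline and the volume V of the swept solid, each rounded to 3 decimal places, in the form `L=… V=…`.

2πR = 2π·24 = 150.796447
per-turn = √(150.796447² + 30.5²) = √(22739.5685 + 930.25) = √23669.8185 = 153.849987
L = 4.75 × 153.849987 = 730.787439
V = π·4² × L = 50.265482 × 730.787439 = 36733.383189

L=730.787 V=36733.383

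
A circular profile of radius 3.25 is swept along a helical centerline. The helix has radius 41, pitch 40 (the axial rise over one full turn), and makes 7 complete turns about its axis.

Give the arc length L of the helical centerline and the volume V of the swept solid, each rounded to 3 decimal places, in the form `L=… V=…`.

2πR = 2π·41 = 257.610598
per-turn = √(257.610598² + 40²) = √(66363.2200 + 1600) = √67963.2200 = 260.697564
L = 7 × 260.697564 = 1824.882950
V = π·3.25² × L = 33.183072 × 1824.882950 = 60555.223044

L=1824.883 V=60555.223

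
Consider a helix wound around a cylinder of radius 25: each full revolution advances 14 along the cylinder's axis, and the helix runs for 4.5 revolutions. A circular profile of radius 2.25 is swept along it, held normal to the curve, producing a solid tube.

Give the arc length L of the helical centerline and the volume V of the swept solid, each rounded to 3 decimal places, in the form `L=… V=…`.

2πR = 2π·25 = 157.079633
per-turn = √(157.079633² + 14²) = √(24674.0110 + 196) = √24870.0110 = 157.702286
L = 4.5 × 157.702286 = 709.660287
V = π·2.25² × L = 15.904313 × 709.660287 = 11286.659191

L=709.660 V=11286.659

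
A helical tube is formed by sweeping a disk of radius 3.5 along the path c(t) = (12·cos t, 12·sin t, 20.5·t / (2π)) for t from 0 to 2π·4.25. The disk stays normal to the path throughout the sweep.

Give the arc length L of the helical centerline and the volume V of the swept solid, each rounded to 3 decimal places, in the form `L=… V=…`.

L=332.075 V=12779.762

2πR = 2π·12 = 75.398224
per-turn = √(75.398224² + 20.5²) = √(5684.8921 + 420.25) = √6105.1421 = 78.135409
L = 4.25 × 78.135409 = 332.075488
V = π·3.5² × L = 38.484510 × 332.075488 = 12779.762446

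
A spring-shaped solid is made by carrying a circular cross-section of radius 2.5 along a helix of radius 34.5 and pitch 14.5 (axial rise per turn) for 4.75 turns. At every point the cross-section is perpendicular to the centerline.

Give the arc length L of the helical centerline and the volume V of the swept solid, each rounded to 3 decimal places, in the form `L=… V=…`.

L=1031.958 V=20262.448

2πR = 2π·34.5 = 216.769893
per-turn = √(216.769893² + 14.5²) = √(46989.1866 + 210.25) = √47199.4366 = 217.254313
L = 4.75 × 217.254313 = 1031.957987
V = π·2.5² × L = 19.634954 × 1031.957987 = 20262.447695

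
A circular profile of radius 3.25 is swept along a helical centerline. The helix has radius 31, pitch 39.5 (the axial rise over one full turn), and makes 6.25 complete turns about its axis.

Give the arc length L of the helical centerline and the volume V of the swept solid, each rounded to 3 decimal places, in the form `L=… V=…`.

2πR = 2π·31 = 194.778745
per-turn = √(194.778745² + 39.5²) = √(37938.7593 + 1560.25) = √39499.0093 = 198.743577
L = 6.25 × 198.743577 = 1242.147355
V = π·3.25² × L = 33.183072 × 1242.147355 = 41218.265616

L=1242.147 V=41218.266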